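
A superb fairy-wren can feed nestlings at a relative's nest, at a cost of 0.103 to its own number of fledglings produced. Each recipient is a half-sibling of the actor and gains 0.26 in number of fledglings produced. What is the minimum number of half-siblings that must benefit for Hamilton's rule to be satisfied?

r to a half-sibling = 0.25 (half-sibs share one parent — one path of length 2: r = (1/2)^2 = 1/4).
Hamilton's rule: n·r·B > C  ⇒  n > C/(r·B) = 0.103/(0.25·0.26) = 1.585.
The smallest integer exceeding 1.585 is 2.

2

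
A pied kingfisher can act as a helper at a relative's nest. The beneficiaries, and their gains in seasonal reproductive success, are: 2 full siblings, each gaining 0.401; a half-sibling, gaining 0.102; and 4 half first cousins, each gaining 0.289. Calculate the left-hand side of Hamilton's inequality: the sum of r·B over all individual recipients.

0.49875

r to a full sibling = 0.5 (full sibs share both parents — two paths of length 2: r = 2·(1/2)^2 = 1/2).
r to a half-sibling = 1/4 (half-sibs share one parent — one path of length 2: r = (1/2)^2 = 1/4).
r to a half first cousin = 0.0625 (half first cousins share one grandparent — one path of length 4: r = (1/2)^4 = 1/16).
Summing one r·B term per recipient: 2·0.5·0.401 + 1·0.25·0.102 + 4·0.0625·0.289 = 0.49875.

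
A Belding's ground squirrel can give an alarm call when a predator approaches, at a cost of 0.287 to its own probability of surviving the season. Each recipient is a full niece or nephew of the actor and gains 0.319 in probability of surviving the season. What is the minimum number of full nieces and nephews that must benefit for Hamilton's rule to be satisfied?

r to a full niece or nephew = 1/4 (full aunt/uncle↔niece/nephew: two paths of length 3 through the shared grandparent pair: r = 2·(1/2)^3 = 1/4).
Hamilton's rule: n·r·B > C  ⇒  n > C/(r·B) = 0.287/(0.25·0.319) = 3.599.
The smallest integer exceeding 3.599 is 4.

4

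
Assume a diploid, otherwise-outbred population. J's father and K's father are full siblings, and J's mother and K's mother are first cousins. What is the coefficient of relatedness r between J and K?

Relatedness sums over independent paths through distinct common ancestors.
J and K are related in two ways: first cousins through their fathers (r = 1/8) and second cousins through their mothers (r = 1/32).
r = 1/8 + 1/32 = 0.15625.

0.15625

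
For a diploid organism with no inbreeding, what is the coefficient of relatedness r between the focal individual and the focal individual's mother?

0.5

Each parent–offspring link contributes a factor of 1/2, and independent paths through distinct common ancestors add.
One parent–offspring link: r = (1/2)^1 = 1/2.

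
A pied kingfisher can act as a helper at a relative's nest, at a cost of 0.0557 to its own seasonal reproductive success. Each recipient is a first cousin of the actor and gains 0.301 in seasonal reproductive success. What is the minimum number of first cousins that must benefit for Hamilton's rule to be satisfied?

r to a first cousin = 1/8 (first cousins share one grandparent pair — two paths of length 4: r = 2·(1/2)^4 = 1/8).
Hamilton's rule: n·r·B > C  ⇒  n > C/(r·B) = 0.0557/(0.125·0.301) = 1.48.
The smallest integer exceeding 1.48 is 2.

2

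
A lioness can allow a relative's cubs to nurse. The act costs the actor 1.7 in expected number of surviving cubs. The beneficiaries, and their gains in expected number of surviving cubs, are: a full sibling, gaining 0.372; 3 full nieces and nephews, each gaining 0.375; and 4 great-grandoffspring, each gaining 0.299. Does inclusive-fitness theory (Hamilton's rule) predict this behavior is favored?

No

Hamilton's rule: the trait is favored when the sum of r·B over every recipient exceeds the actor's cost C.
r to a full sibling = 1/2 (full sibs share both parents — two paths of length 2: r = 2·(1/2)^2 = 1/2).
r to a full niece or nephew = 0.25 (full aunt/uncle↔niece/nephew: two paths of length 3 through the shared grandparent pair: r = 2·(1/2)^3 = 1/4).
r to a great-grandoffspring = 1/8 (three parent–offspring links: r = (1/2)^3 = 1/8).
Summing one r·B term per recipient: 1·0.5·0.372 + 3·0.25·0.375 + 4·0.125·0.299 = 0.61675.
0.61675 < 1.7: the indirect benefit is less than the cost.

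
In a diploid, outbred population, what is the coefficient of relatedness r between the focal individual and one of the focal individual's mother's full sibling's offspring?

Each parent–offspring link contributes a factor of 1/2, and independent paths through distinct common ancestors add.
First cousins share one grandparent pair — two paths of length 4: r = 2·(1/2)^4 = 1/8.

0.125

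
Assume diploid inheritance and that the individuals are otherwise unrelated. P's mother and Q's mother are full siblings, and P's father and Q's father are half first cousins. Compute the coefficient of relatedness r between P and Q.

With two independent routes of shared ancestry, r is the sum of the two contributions.
P and Q are related in two ways: first cousins through their mothers (r = 1/8) and half second cousins through their fathers (r = 1/64).
r = 1/8 + 1/64 = 0.140625.

0.140625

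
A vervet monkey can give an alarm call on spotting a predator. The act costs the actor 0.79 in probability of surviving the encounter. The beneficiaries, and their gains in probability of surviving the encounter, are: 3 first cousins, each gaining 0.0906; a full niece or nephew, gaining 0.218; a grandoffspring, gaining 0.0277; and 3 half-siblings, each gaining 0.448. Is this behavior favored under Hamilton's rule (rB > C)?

Hamilton's rule: the trait is favored when the sum of r·B over every recipient exceeds the actor's cost C.
r to a first cousin = 1/8 (first cousins share one grandparent pair — two paths of length 4: r = 2·(1/2)^4 = 1/8).
r to a full niece or nephew = 0.25 (full aunt/uncle↔niece/nephew: two paths of length 3 through the shared grandparent pair: r = 2·(1/2)^3 = 1/4).
r to a grandoffspring = 0.25 (two parent–offspring links: r = (1/2)^2 = 1/4).
r to a half-sibling = 1/4 (half-sibs share one parent — one path of length 2: r = (1/2)^2 = 1/4).
Summing one r·B term per recipient: 3·0.125·0.0906 + 1·0.25·0.218 + 1·0.25·0.0277 + 3·0.25·0.448 = 0.4314.
0.4314 < 0.79: the indirect benefit is less than the cost.

No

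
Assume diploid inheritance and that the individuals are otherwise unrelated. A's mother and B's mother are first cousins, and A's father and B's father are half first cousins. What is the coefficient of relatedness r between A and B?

With two independent routes of shared ancestry, r is the sum of the two contributions.
A and B are related in two ways: second cousins through their mothers (r = 1/32) and half second cousins through their fathers (r = 1/64).
r = 1/32 + 1/64 = 0.046875.

0.046875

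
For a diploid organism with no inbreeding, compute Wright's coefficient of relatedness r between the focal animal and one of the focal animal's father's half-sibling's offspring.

0.0625

Each parent–offspring link contributes a factor of 1/2, and independent paths through distinct common ancestors add.
Half first cousins share one grandparent — one path of length 4: r = (1/2)^4 = 1/16.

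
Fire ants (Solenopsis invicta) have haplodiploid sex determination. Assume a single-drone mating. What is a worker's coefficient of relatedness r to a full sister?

Haplodiploid full sisters inherit their father's entire haploid genome identically (contributing 1/2) and on average half of their mother's contribution (1/2 · 1/2 = 1/4); r = 1/2 + 1/4 = 3/4.

0.75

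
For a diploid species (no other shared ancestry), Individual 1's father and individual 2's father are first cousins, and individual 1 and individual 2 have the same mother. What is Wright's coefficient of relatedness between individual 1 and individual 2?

Wright's path rule: contributions from independent ancestry routes add.
Individual 1 and individual 2 are related in two ways: second cousins through their fathers (r = 1/32) and half-sibs through their shared mother (r = 1/4).
r = 1/32 + 1/4 = 0.28125.

0.28125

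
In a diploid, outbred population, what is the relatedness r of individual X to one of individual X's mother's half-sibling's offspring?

0.0625

Each parent–offspring link contributes a factor of 1/2, and independent paths through distinct common ancestors add.
Half first cousins share one grandparent — one path of length 4: r = (1/2)^4 = 1/16.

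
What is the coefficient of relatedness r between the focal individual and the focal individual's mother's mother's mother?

0.125

Each parent–offspring link contributes a factor of 1/2, and independent paths through distinct common ancestors add.
Three parent–offspring links: r = (1/2)^3 = 1/8.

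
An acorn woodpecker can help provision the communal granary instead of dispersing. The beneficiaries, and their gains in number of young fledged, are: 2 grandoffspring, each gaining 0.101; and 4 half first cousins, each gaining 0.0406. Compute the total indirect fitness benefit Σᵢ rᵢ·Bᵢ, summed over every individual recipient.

r to a grandoffspring = 1/4 (two parent–offspring links: r = (1/2)^2 = 1/4).
r to a half first cousin = 0.0625 (half first cousins share one grandparent — one path of length 4: r = (1/2)^4 = 1/16).
Summing one r·B term per recipient: 2·0.25·0.101 + 4·0.0625·0.0406 = 0.06065.

0.06065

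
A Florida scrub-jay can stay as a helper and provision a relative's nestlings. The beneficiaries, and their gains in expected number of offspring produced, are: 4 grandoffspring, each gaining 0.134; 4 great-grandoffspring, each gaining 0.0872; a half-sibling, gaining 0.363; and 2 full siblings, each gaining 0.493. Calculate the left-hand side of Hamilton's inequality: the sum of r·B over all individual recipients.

0.76135

r to a grandoffspring = 1/4 (two parent–offspring links: r = (1/2)^2 = 1/4).
r to a great-grandoffspring = 1/8 (three parent–offspring links: r = (1/2)^3 = 1/8).
r to a half-sibling = 0.25 (half-sibs share one parent — one path of length 2: r = (1/2)^2 = 1/4).
r to a full sibling = 0.5 (full sibs share both parents — two paths of length 2: r = 2·(1/2)^2 = 1/2).
Summing one r·B term per recipient: 4·0.25·0.134 + 4·0.125·0.0872 + 1·0.25·0.363 + 2·0.5·0.493 = 0.76135.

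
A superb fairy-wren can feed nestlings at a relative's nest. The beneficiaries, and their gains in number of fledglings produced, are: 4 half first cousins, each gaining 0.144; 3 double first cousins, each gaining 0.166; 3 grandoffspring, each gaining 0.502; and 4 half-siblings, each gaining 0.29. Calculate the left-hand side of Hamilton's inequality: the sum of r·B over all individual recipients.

r to a half first cousin = 1/16 (half first cousins share one grandparent — one path of length 4: r = (1/2)^4 = 1/16).
r to a double first cousin = 0.25 (double first cousins share both grandparent pairs — four paths of length 4: r = 4·(1/2)^4 = 1/4).
r to a grandoffspring = 1/4 (two parent–offspring links: r = (1/2)^2 = 1/4).
r to a half-sibling = 1/4 (half-sibs share one parent — one path of length 2: r = (1/2)^2 = 1/4).
Summing one r·B term per recipient: 4·0.0625·0.144 + 3·0.25·0.166 + 3·0.25·0.502 + 4·0.25·0.29 = 0.827.

0.827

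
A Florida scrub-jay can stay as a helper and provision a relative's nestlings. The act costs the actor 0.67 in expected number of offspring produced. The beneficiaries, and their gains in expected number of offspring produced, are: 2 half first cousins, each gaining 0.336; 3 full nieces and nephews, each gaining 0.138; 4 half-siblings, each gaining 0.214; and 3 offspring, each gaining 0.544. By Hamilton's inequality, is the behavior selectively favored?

Yes

Hamilton's rule: the trait is favored when the sum of r·B over every recipient exceeds the actor's cost C.
r to a half first cousin = 1/16 (half first cousins share one grandparent — one path of length 4: r = (1/2)^4 = 1/16).
r to a full niece or nephew = 0.25 (full aunt/uncle↔niece/nephew: two paths of length 3 through the shared grandparent pair: r = 2·(1/2)^3 = 1/4).
r to a half-sibling = 0.25 (half-sibs share one parent — one path of length 2: r = (1/2)^2 = 1/4).
r to an offspring = 0.5 (one parent–offspring link: r = (1/2)^1 = 1/2).
Summing one r·B term per recipient: 2·0.0625·0.336 + 3·0.25·0.138 + 4·0.25·0.214 + 3·0.5·0.544 = 1.1755.
1.1755 > 0.67: the indirect benefit exceeds the cost.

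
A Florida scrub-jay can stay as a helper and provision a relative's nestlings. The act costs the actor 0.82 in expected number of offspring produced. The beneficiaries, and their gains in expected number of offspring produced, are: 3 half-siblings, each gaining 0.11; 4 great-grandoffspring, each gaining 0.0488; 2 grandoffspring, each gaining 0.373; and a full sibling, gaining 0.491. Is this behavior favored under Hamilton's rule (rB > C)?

Hamilton's rule: the trait is favored when the sum of r·B over every recipient exceeds the actor's cost C.
r to a half-sibling = 1/4 (half-sibs share one parent — one path of length 2: r = (1/2)^2 = 1/4).
r to a great-grandoffspring = 1/8 (three parent–offspring links: r = (1/2)^3 = 1/8).
r to a grandoffspring = 0.25 (two parent–offspring links: r = (1/2)^2 = 1/4).
r to a full sibling = 1/2 (full sibs share both parents — two paths of length 2: r = 2·(1/2)^2 = 1/2).
Summing one r·B term per recipient: 3·0.25·0.11 + 4·0.125·0.0488 + 2·0.25·0.373 + 1·0.5·0.491 = 0.5389.
0.5389 < 0.82: the indirect benefit is less than the cost.

No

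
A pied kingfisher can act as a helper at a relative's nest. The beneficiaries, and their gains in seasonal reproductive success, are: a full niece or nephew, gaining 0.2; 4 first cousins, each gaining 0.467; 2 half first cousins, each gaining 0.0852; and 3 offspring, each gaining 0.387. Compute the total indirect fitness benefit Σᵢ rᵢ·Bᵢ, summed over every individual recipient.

r to a full niece or nephew = 0.25 (full aunt/uncle↔niece/nephew: two paths of length 3 through the shared grandparent pair: r = 2·(1/2)^3 = 1/4).
r to a first cousin = 0.125 (first cousins share one grandparent pair — two paths of length 4: r = 2·(1/2)^4 = 1/8).
r to a half first cousin = 0.0625 (half first cousins share one grandparent — one path of length 4: r = (1/2)^4 = 1/16).
r to an offspring = 0.5 (one parent–offspring link: r = (1/2)^1 = 1/2).
Summing one r·B term per recipient: 1·0.25·0.2 + 4·0.125·0.467 + 2·0.0625·0.0852 + 3·0.5·0.387 = 0.87465.

0.87465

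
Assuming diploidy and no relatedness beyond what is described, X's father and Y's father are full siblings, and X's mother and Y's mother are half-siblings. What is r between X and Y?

0.1875

Independent pedigree routes through distinct common ancestors add.
X and Y are related in two ways: first cousins through their fathers (r = 1/8) and half first cousins through their mothers (r = 1/16).
r = 1/8 + 1/16 = 0.1875.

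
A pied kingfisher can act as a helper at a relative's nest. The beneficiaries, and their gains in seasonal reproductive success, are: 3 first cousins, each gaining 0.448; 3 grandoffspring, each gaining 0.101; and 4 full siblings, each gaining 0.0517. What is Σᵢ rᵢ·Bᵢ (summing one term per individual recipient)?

0.34715

r to a first cousin = 0.125 (first cousins share one grandparent pair — two paths of length 4: r = 2·(1/2)^4 = 1/8).
r to a grandoffspring = 1/4 (two parent–offspring links: r = (1/2)^2 = 1/4).
r to a full sibling = 0.5 (full sibs share both parents — two paths of length 2: r = 2·(1/2)^2 = 1/2).
Summing one r·B term per recipient: 3·0.125·0.448 + 3·0.25·0.101 + 4·0.5·0.0517 = 0.34715.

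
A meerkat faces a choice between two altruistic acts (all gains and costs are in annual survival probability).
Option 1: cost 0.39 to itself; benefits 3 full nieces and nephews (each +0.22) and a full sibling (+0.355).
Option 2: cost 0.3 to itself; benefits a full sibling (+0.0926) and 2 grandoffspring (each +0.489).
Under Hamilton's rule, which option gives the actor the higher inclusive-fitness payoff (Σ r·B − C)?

Option 1: r to a full niece or nephew = 0.25.
Option 1: r to a full sibling = 0.5.
Option 1: Σ r·B − C = (3·0.25·0.22 + 1·0.5·0.355) − 0.39 = -0.0475.
Option 2: r to a full sibling = 0.5.
Option 2: r to a grandoffspring = 0.25.
Option 2: Σ r·B − C = (1·0.5·0.0926 + 2·0.25·0.489) − 0.3 = -0.0092.
Option 2 has the higher net inclusive-fitness payoff.

Option 2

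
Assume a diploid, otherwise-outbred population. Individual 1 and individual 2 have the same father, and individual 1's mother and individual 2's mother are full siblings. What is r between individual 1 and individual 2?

Relatedness sums over independent paths through distinct common ancestors.
Individual 1 and individual 2 are related in two ways: half-sibs through their shared father (r = 1/4) and first cousins through their mothers (r = 1/8).
r = 1/4 + 1/8 = 0.375.

0.375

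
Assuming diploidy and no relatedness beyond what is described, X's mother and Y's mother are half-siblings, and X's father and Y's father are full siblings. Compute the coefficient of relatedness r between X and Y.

0.1875

Wright's path rule: contributions from independent ancestry routes add.
X and Y are related in two ways: half first cousins through their mothers (r = 1/16) and first cousins through their fathers (r = 1/8).
r = 1/16 + 1/8 = 3/16 = 0.1875.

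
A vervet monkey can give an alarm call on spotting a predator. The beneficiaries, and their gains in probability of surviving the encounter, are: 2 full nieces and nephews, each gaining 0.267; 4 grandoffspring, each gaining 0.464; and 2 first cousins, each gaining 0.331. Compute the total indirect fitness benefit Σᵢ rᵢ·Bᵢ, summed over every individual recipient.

0.68025

r to a full niece or nephew = 1/4 (full aunt/uncle↔niece/nephew: two paths of length 3 through the shared grandparent pair: r = 2·(1/2)^3 = 1/4).
r to a grandoffspring = 0.25 (two parent–offspring links: r = (1/2)^2 = 1/4).
r to a first cousin = 0.125 (first cousins share one grandparent pair — two paths of length 4: r = 2·(1/2)^4 = 1/8).
Summing one r·B term per recipient: 2·0.25·0.267 + 4·0.25·0.464 + 2·0.125·0.331 = 0.68025.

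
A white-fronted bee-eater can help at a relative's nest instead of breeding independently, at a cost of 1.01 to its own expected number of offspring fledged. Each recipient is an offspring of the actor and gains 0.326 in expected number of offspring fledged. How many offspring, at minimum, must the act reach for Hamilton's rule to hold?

r to an offspring = 1/2 (one parent–offspring link: r = (1/2)^1 = 1/2).
Hamilton's rule: n·r·B > C  ⇒  n > C/(r·B) = 1.01/(0.5·0.326) = 6.196.
The smallest integer exceeding 6.196 is 7.

7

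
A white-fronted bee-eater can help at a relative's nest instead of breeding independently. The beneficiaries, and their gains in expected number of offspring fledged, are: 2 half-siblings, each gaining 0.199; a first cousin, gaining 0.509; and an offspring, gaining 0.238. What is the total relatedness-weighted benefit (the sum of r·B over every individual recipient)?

r to a half-sibling = 0.25 (half-sibs share one parent — one path of length 2: r = (1/2)^2 = 1/4).
r to a first cousin = 1/8 (first cousins share one grandparent pair — two paths of length 4: r = 2·(1/2)^4 = 1/8).
r to an offspring = 1/2 (one parent–offspring link: r = (1/2)^1 = 1/2).
Summing one r·B term per recipient: 2·0.25·0.199 + 1·0.125·0.509 + 1·0.5·0.238 = 0.282125.

0.282125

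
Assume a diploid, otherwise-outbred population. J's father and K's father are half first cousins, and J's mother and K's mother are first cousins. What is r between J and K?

Independent pedigree routes through distinct common ancestors add.
J and K are related in two ways: half second cousins through their fathers (r = 1/64) and second cousins through their mothers (r = 1/32).
r = 1/64 + 1/32 = 3/64 = 0.046875.

0.046875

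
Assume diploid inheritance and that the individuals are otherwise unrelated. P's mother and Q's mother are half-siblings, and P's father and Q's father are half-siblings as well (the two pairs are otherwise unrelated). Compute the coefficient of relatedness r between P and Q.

Wright's path rule: contributions from independent ancestry routes add.
P and Q are related in two ways: half first cousins through their mothers (r = 1/16) and half first cousins through their fathers (r = 1/16).
r = 1/16 + 1/16 = 1/8 = 0.125.

0.125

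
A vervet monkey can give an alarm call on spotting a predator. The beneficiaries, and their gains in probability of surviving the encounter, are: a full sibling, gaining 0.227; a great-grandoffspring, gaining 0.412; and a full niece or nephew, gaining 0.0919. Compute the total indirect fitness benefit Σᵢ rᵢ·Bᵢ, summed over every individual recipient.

0.187975

r to a full sibling = 1/2 (full sibs share both parents — two paths of length 2: r = 2·(1/2)^2 = 1/2).
r to a great-grandoffspring = 0.125 (three parent–offspring links: r = (1/2)^3 = 1/8).
r to a full niece or nephew = 1/4 (full aunt/uncle↔niece/nephew: two paths of length 3 through the shared grandparent pair: r = 2·(1/2)^3 = 1/4).
Summing one r·B term per recipient: 1·0.5·0.227 + 1·0.125·0.412 + 1·0.25·0.0919 = 0.187975.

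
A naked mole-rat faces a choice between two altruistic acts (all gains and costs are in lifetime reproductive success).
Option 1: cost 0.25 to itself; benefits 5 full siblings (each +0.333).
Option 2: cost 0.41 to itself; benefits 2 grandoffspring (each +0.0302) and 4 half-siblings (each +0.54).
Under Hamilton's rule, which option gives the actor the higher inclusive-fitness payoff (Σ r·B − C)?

Option 1: r to a full sibling = 0.5.
Option 1: Σ r·B − C = (5·0.5·0.333) − 0.25 = 0.5825.
Option 2: r to a grandoffspring = 0.25.
Option 2: r to a half-sibling = 0.25.
Option 2: Σ r·B − C = (2·0.25·0.0302 + 4·0.25·0.54) − 0.41 = 0.1451.
Option 1 has the higher net inclusive-fitness payoff.

Option 1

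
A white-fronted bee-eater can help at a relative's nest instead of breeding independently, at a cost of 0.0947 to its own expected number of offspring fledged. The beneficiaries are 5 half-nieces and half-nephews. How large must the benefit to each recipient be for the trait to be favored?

r to a half-niece or half-nephew = 0.125 (half-aunt/uncle↔niece/nephew: one path of length 3: r = (1/2)^3 = 1/8).
Hamilton's rule with n recipients of equal r: n·r·B > C, so B > C/(n·r) = 0.0947/(5·0.125) = 0.1515.

0.1515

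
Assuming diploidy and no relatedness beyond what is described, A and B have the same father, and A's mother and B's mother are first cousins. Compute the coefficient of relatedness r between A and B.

Wright's path rule: contributions from independent ancestry routes add.
A and B are related in two ways: half-sibs through their shared father (r = 1/4) and second cousins through their mothers (r = 1/32).
r = 1/4 + 1/32 = 9/32 = 0.28125.

0.28125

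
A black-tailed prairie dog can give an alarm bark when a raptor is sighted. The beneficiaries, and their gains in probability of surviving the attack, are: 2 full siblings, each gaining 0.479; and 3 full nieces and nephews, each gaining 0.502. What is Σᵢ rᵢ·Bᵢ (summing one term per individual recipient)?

0.8555

r to a full sibling = 1/2 (full sibs share both parents — two paths of length 2: r = 2·(1/2)^2 = 1/2).
r to a full niece or nephew = 0.25 (full aunt/uncle↔niece/nephew: two paths of length 3 through the shared grandparent pair: r = 2·(1/2)^3 = 1/4).
Summing one r·B term per recipient: 2·0.5·0.479 + 3·0.25·0.502 = 0.8555.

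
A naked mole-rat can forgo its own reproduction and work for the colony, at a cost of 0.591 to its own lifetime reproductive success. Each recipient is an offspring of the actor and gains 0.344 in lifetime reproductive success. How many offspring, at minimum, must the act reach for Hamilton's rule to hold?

r to an offspring = 1/2 (one parent–offspring link: r = (1/2)^1 = 1/2).
Hamilton's rule: n·r·B > C  ⇒  n > C/(r·B) = 0.591/(0.5·0.344) = 3.436.
The smallest integer exceeding 3.436 is 4.

4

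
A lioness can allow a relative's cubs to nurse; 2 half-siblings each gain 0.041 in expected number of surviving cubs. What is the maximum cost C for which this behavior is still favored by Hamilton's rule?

r to a half-sibling = 1/4 (half-sibs share one parent — one path of length 2: r = (1/2)^2 = 1/4).
Hamilton's rule: n·r·B > C, so the trait is favored while C < n·r·B = 2·0.25·0.041 = 0.0205.

0.0205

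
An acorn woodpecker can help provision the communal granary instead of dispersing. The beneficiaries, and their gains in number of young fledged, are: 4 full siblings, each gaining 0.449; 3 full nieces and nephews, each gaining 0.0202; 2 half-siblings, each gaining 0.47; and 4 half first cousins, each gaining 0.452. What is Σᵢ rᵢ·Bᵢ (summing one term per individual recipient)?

1.26115

r to a full sibling = 0.5 (full sibs share both parents — two paths of length 2: r = 2·(1/2)^2 = 1/2).
r to a full niece or nephew = 1/4 (full aunt/uncle↔niece/nephew: two paths of length 3 through the shared grandparent pair: r = 2·(1/2)^3 = 1/4).
r to a half-sibling = 0.25 (half-sibs share one parent — one path of length 2: r = (1/2)^2 = 1/4).
r to a half first cousin = 1/16 (half first cousins share one grandparent — one path of length 4: r = (1/2)^4 = 1/16).
Summing one r·B term per recipient: 4·0.5·0.449 + 3·0.25·0.0202 + 2·0.25·0.47 + 4·0.0625·0.452 = 1.26115.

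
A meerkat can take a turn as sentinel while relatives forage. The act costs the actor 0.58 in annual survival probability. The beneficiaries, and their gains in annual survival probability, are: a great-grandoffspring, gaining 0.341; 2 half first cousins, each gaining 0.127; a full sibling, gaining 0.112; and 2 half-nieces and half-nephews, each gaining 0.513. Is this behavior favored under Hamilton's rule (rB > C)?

No

Hamilton's rule: the trait is favored when the sum of r·B over every recipient exceeds the actor's cost C.
r to a great-grandoffspring = 0.125 (three parent–offspring links: r = (1/2)^3 = 1/8).
r to a half first cousin = 1/16 (half first cousins share one grandparent — one path of length 4: r = (1/2)^4 = 1/16).
r to a full sibling = 1/2 (full sibs share both parents — two paths of length 2: r = 2·(1/2)^2 = 1/2).
r to a half-niece or half-nephew = 0.125 (half-aunt/uncle↔niece/nephew: one path of length 3: r = (1/2)^3 = 1/8).
Summing one r·B term per recipient: 1·0.125·0.341 + 2·0.0625·0.127 + 1·0.5·0.112 + 2·0.125·0.513 = 0.24275.
0.24275 < 0.58: the indirect benefit is less than the cost.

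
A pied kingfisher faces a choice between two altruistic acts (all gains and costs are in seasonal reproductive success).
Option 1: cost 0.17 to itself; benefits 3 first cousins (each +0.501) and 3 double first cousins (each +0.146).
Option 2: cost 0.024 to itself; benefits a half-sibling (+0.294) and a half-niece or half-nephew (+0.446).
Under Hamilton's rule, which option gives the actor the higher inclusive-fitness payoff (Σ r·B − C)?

Option 1: r to a first cousin = 0.125.
Option 1: r to a double first cousin = 0.25.
Option 1: Σ r·B − C = (3·0.125·0.501 + 3·0.25·0.146) − 0.17 = 0.127375.
Option 2: r to a half-sibling = 0.25.
Option 2: r to a half-niece or half-nephew = 0.125.
Option 2: Σ r·B − C = (1·0.25·0.294 + 1·0.125·0.446) − 0.024 = 0.10525.
Option 1 has the higher net inclusive-fitness payoff.

Option 1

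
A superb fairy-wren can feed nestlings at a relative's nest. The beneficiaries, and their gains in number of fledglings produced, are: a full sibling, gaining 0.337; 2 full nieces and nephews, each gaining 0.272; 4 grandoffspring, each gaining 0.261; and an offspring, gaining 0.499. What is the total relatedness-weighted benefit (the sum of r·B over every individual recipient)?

r to a full sibling = 1/2 (full sibs share both parents — two paths of length 2: r = 2·(1/2)^2 = 1/2).
r to a full niece or nephew = 0.25 (full aunt/uncle↔niece/nephew: two paths of length 3 through the shared grandparent pair: r = 2·(1/2)^3 = 1/4).
r to a grandoffspring = 0.25 (two parent–offspring links: r = (1/2)^2 = 1/4).
r to an offspring = 0.5 (one parent–offspring link: r = (1/2)^1 = 1/2).
Summing one r·B term per recipient: 1·0.5·0.337 + 2·0.25·0.272 + 4·0.25·0.261 + 1·0.5·0.499 = 0.815.

0.815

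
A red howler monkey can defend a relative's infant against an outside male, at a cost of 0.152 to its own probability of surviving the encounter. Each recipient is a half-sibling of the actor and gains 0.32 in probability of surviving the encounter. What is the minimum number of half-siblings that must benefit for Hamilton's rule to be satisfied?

r to a half-sibling = 1/4 (half-sibs share one parent — one path of length 2: r = (1/2)^2 = 1/4).
Hamilton's rule: n·r·B > C  ⇒  n > C/(r·B) = 0.152/(0.25·0.32) = 1.9.
The smallest integer exceeding 1.9 is 2.

2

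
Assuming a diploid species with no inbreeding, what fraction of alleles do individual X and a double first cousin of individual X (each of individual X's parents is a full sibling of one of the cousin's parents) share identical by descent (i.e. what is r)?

0.25

Each parent–offspring link contributes a factor of 1/2, and independent paths through distinct common ancestors add.
Double first cousins share both grandparent pairs — four paths of length 4: r = 4·(1/2)^4 = 1/4.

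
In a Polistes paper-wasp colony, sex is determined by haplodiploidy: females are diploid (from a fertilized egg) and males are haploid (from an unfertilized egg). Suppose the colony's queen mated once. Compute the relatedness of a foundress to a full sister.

Haplodiploid full sisters inherit their father's entire haploid genome identically (contributing 1/2) and on average half of their mother's contribution (1/2 · 1/2 = 1/4); r = 1/2 + 1/4 = 3/4.

0.75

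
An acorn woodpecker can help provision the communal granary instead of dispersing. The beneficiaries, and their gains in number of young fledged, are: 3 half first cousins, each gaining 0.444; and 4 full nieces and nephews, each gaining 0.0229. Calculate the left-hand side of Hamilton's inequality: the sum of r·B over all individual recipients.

r to a half first cousin = 0.0625 (half first cousins share one grandparent — one path of length 4: r = (1/2)^4 = 1/16).
r to a full niece or nephew = 0.25 (full aunt/uncle↔niece/nephew: two paths of length 3 through the shared grandparent pair: r = 2·(1/2)^3 = 1/4).
Summing one r·B term per recipient: 3·0.0625·0.444 + 4·0.25·0.0229 = 0.10615.

0.10615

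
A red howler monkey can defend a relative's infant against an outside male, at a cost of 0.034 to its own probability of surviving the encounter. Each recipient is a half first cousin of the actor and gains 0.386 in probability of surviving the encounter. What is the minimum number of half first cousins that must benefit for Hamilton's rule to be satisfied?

2

r to a half first cousin = 0.0625 (half first cousins share one grandparent — one path of length 4: r = (1/2)^4 = 1/16).
Hamilton's rule: n·r·B > C  ⇒  n > C/(r·B) = 0.034/(0.0625·0.386) = 1.409.
The smallest integer exceeding 1.409 is 2.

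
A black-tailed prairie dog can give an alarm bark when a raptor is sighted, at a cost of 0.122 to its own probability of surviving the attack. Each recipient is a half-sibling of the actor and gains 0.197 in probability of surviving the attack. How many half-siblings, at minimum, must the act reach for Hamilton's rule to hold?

r to a half-sibling = 0.25 (half-sibs share one parent — one path of length 2: r = (1/2)^2 = 1/4).
Hamilton's rule: n·r·B > C  ⇒  n > C/(r·B) = 0.122/(0.25·0.197) = 2.477.
The smallest integer exceeding 2.477 is 3.

3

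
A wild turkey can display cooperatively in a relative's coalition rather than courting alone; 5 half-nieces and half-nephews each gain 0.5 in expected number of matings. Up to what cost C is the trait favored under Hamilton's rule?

0.3125

r to a half-niece or half-nephew = 0.125 (half-aunt/uncle↔niece/nephew: one path of length 3: r = (1/2)^3 = 1/8).
Hamilton's rule: n·r·B > C, so the trait is favored while C < n·r·B = 5·0.125·0.5 = 0.3125.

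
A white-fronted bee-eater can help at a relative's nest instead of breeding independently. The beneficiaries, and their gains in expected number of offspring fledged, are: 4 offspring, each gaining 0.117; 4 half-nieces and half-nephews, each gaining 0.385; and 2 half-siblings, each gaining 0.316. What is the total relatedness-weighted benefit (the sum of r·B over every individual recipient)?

r to an offspring = 1/2 (one parent–offspring link: r = (1/2)^1 = 1/2).
r to a half-niece or half-nephew = 0.125 (half-aunt/uncle↔niece/nephew: one path of length 3: r = (1/2)^3 = 1/8).
r to a half-sibling = 0.25 (half-sibs share one parent — one path of length 2: r = (1/2)^2 = 1/4).
Summing one r·B term per recipient: 4·0.5·0.117 + 4·0.125·0.385 + 2·0.25·0.316 = 0.5845.

0.5845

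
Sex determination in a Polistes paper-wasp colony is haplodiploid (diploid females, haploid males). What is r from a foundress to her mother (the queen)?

0.5

One meiotic link between diploid queen and diploid daughter: r = 1/2.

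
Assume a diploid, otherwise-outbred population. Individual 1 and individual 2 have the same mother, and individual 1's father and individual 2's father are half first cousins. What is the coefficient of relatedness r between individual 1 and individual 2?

Relatedness sums over independent paths through distinct common ancestors.
Individual 1 and individual 2 are related in two ways: half-sibs through their shared mother (r = 1/4) and half second cousins through their fathers (r = 1/64).
r = 1/4 + 1/64 = 0.265625.

0.265625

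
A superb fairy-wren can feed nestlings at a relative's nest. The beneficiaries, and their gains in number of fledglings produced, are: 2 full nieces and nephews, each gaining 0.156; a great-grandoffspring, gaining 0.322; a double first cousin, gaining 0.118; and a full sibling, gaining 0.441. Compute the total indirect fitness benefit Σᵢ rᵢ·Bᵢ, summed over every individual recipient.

0.36825

r to a full niece or nephew = 1/4 (full aunt/uncle↔niece/nephew: two paths of length 3 through the shared grandparent pair: r = 2·(1/2)^3 = 1/4).
r to a great-grandoffspring = 0.125 (three parent–offspring links: r = (1/2)^3 = 1/8).
r to a double first cousin = 1/4 (double first cousins share both grandparent pairs — four paths of length 4: r = 4·(1/2)^4 = 1/4).
r to a full sibling = 1/2 (full sibs share both parents — two paths of length 2: r = 2·(1/2)^2 = 1/2).
Summing one r·B term per recipient: 2·0.25·0.156 + 1·0.125·0.322 + 1·0.25·0.118 + 1·0.5·0.441 = 0.36825.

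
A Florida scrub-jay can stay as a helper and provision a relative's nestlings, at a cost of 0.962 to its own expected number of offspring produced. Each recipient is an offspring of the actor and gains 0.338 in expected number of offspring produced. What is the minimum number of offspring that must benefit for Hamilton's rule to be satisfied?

r to an offspring = 1/2 (one parent–offspring link: r = (1/2)^1 = 1/2).
Hamilton's rule: n·r·B > C  ⇒  n > C/(r·B) = 0.962/(0.5·0.338) = 5.692.
The smallest integer exceeding 5.692 is 6.

6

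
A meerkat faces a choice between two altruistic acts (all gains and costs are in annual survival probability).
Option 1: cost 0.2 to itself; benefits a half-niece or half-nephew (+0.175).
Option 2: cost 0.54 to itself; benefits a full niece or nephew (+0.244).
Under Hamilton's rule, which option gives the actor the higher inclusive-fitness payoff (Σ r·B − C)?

Option 1: r to a half-niece or half-nephew = 0.125.
Option 1: Σ r·B − C = (1·0.125·0.175) − 0.2 = -0.178125.
Option 2: r to a full niece or nephew = 0.25.
Option 2: Σ r·B − C = (1·0.25·0.244) − 0.54 = -0.479.
Option 1 has the higher net inclusive-fitness payoff.

Option 1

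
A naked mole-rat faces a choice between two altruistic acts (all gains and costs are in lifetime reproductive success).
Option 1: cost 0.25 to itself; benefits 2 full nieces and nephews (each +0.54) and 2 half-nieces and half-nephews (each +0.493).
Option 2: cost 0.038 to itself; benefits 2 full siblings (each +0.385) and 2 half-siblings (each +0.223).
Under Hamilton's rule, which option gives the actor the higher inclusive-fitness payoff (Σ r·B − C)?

Option 1: r to a full niece or nephew = 0.25.
Option 1: r to a half-niece or half-nephew = 0.125.
Option 1: Σ r·B − C = (2·0.25·0.54 + 2·0.125·0.493) − 0.25 = 0.14325.
Option 2: r to a full sibling = 0.5.
Option 2: r to a half-sibling = 0.25.
Option 2: Σ r·B − C = (2·0.5·0.385 + 2·0.25·0.223) − 0.038 = 0.4585.
Option 2 has the higher net inclusive-fitness payoff.

Option 2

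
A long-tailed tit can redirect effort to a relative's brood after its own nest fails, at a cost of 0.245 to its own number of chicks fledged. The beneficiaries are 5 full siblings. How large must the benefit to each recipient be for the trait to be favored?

r to a full sibling = 1/2 (full sibs share both parents — two paths of length 2: r = 2·(1/2)^2 = 1/2).
Hamilton's rule with n recipients of equal r: n·r·B > C, so B > C/(n·r) = 0.245/(5·0.5) = 0.098.

0.098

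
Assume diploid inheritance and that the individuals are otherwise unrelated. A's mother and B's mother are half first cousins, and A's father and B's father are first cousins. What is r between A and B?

0.046875

With two independent routes of shared ancestry, r is the sum of the two contributions.
A and B are related in two ways: half second cousins through their mothers (r = 1/64) and second cousins through their fathers (r = 1/32).
r = 1/64 + 1/32 = 3/64 = 0.046875.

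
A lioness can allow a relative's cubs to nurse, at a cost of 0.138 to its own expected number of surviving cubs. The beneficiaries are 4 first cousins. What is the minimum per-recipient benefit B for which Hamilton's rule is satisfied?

0.276

r to a first cousin = 1/8 (first cousins share one grandparent pair — two paths of length 4: r = 2·(1/2)^4 = 1/8).
Hamilton's rule with n recipients of equal r: n·r·B > C, so B > C/(n·r) = 0.138/(4·0.125) = 0.276.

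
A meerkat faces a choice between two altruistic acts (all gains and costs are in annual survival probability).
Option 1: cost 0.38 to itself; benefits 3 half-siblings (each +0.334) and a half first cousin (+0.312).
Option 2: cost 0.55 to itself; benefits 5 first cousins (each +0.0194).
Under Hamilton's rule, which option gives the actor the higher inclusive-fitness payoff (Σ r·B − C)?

Option 1: r to a half-sibling = 0.25.
Option 1: r to a half first cousin = 0.0625.
Option 1: Σ r·B − C = (3·0.25·0.334 + 1·0.0625·0.312) − 0.38 = -0.11.
Option 2: r to a first cousin = 0.125.
Option 2: Σ r·B − C = (5·0.125·0.0194) − 0.55 = -0.537875.
Option 1 has the higher net inclusive-fitness payoff.

Option 1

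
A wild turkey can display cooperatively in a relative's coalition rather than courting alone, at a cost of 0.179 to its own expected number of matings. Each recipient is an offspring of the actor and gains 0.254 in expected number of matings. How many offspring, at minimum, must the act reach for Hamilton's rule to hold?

2

r to an offspring = 1/2 (one parent–offspring link: r = (1/2)^1 = 1/2).
Hamilton's rule: n·r·B > C  ⇒  n > C/(r·B) = 0.179/(0.5·0.254) = 1.409.
The smallest integer exceeding 1.409 is 2.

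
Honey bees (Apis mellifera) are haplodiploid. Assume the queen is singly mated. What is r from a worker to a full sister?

0.75

Haplodiploid full sisters inherit their father's entire haploid genome identically (contributing 1/2) and on average half of their mother's contribution (1/2 · 1/2 = 1/4); r = 1/2 + 1/4 = 3/4.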